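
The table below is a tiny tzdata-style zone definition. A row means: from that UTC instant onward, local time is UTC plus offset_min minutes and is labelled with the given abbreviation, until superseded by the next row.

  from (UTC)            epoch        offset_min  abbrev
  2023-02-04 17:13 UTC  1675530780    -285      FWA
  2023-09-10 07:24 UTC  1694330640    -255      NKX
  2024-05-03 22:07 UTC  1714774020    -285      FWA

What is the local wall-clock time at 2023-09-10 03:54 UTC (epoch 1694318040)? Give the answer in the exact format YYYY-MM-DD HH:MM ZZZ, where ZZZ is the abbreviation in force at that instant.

Query: 2023-09-10 03:54 UTC
Rule 1/3 (FWA, -04:45): 2023-02-04 17:13 UTC ≤ query < 2023-09-10 07:24 UTC
3·60 + 54 - 285 = -51 min
-51 = -1·1440 + 1389; 1389 = 23·60 + 9 → 23:09, 2023-09-10 - 1 day = 2023-09-09
→ 2023-09-09 23:09 FWA

2023-09-09 23:09 FWA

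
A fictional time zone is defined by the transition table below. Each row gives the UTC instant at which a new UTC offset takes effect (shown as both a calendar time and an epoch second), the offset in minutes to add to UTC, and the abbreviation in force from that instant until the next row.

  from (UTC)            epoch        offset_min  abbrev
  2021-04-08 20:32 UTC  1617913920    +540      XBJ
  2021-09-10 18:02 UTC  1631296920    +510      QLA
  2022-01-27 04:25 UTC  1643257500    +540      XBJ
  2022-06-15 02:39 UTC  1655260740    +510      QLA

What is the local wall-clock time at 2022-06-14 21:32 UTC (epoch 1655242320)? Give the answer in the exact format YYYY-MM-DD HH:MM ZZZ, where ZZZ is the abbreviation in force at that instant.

Query: 2022-06-14 21:32 UTC
Rule 3/4 (XBJ, +09:00): 2022-01-27 04:25 UTC ≤ query < 2022-06-15 02:39 UTC
21·60 + 32 + 540 = 1832 min
1832 = 1·1440 + 392; 392 = 6·60 + 32 → 06:32, 2022-06-14 + 1 day = 2022-06-15
→ 2022-06-15 06:32 XBJ

2022-06-15 06:32 XBJ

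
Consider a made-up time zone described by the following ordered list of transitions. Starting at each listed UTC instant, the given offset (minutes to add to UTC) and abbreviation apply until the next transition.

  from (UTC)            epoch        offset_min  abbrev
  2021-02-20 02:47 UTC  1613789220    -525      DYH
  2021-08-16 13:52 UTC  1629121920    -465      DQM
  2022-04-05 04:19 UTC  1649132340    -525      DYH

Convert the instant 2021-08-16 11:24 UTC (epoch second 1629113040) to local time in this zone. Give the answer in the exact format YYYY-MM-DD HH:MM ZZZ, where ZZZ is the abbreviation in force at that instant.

Query: 2021-08-16 11:24 UTC
Rule 1/3 (DYH, -08:45): 2021-02-20 02:47 UTC ≤ query < 2021-08-16 13:52 UTC
11·60 + 24 - 525 = 159 min
159 = 0·1440 + 159; 159 = 2·60 + 39 → 02:39, same day
→ 2021-08-16 02:39 DYH

2021-08-16 02:39 DYH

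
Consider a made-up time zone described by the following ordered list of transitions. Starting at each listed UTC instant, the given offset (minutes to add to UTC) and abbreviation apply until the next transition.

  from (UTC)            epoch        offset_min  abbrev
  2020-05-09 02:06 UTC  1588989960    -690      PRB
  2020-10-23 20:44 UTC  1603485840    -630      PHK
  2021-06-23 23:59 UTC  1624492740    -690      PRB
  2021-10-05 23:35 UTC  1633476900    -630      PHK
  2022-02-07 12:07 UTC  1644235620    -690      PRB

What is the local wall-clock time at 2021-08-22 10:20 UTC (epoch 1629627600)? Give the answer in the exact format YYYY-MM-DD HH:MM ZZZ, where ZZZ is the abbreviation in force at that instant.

Query: 2021-08-22 10:20 UTC
Rule 3/5 (PRB, -11:30): 2021-06-23 23:59 UTC ≤ query < 2021-10-05 23:35 UTC
10·60 + 20 - 690 = -70 min
-70 = -1·1440 + 1370; 1370 = 22·60 + 50 → 22:50, 2021-08-22 - 1 day = 2021-08-21
→ 2021-08-21 22:50 PRB

2021-08-21 22:50 PRB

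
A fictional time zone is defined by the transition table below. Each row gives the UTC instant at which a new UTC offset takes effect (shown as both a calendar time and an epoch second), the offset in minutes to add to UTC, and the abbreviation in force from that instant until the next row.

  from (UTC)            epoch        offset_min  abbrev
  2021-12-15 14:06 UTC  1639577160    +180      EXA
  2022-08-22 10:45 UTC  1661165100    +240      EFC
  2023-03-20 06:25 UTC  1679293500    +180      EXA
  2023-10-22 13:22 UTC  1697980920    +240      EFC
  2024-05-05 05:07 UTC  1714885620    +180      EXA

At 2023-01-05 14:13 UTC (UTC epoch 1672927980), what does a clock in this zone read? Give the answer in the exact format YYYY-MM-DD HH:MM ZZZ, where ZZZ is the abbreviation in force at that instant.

2023-01-05 18:13 EFC

Query: 2023-01-05 14:13 UTC
Rule 2/5 (EFC, +04:00): 2022-08-22 10:45 UTC ≤ query < 2023-03-20 06:25 UTC
14·60 + 13 + 240 = 1093 min
1093 = 0·1440 + 1093; 1093 = 18·60 + 13 → 18:13, same day
→ 2023-01-05 18:13 EFC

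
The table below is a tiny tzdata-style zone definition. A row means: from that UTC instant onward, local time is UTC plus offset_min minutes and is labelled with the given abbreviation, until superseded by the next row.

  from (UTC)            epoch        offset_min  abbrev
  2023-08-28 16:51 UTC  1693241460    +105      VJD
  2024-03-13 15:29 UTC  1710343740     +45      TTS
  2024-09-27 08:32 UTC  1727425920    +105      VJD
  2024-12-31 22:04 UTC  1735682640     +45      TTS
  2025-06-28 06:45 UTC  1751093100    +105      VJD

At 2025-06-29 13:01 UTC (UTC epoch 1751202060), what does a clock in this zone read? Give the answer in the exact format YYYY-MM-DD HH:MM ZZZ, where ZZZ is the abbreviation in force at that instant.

2025-06-29 14:46 VJD

Query: 2025-06-29 13:01 UTC
Rule 5/5 (VJD, +01:45): 2025-06-28 06:45 UTC ≤ query < +∞
13·60 + 1 + 105 = 886 min
886 = 0·1440 + 886; 886 = 14·60 + 46 → 14:46, same day
→ 2025-06-29 14:46 VJD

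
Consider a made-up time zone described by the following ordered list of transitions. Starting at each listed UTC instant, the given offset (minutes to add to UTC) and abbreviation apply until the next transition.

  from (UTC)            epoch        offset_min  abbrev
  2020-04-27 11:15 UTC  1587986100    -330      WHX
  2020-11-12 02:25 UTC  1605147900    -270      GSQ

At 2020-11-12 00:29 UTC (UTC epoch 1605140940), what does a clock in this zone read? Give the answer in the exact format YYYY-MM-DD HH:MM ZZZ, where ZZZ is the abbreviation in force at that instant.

2020-11-11 18:59 WHX

Query: 2020-11-12 00:29 UTC
Rule 1/2 (WHX, -05:30): 2020-04-27 11:15 UTC ≤ query < 2020-11-12 02:25 UTC
0·60 + 29 - 330 = -301 min
-301 = -1·1440 + 1139; 1139 = 18·60 + 59 → 18:59, 2020-11-12 - 1 day = 2020-11-11
→ 2020-11-11 18:59 WHX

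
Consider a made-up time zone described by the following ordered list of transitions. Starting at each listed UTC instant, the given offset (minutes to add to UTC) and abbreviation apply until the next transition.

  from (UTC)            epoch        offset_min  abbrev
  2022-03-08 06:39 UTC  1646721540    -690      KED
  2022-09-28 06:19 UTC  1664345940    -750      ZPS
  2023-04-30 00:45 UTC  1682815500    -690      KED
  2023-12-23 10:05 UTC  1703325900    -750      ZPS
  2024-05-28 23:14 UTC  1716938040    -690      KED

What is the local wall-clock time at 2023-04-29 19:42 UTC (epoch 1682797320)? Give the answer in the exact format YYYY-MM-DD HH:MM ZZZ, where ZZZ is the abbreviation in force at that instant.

Query: 2023-04-29 19:42 UTC
Rule 2/5 (ZPS, -12:30): 2022-09-28 06:19 UTC ≤ query < 2023-04-30 00:45 UTC
19·60 + 42 - 750 = 432 min
432 = 0·1440 + 432; 432 = 7·60 + 12 → 07:12, same day
→ 2023-04-29 07:12 ZPS

2023-04-29 07:12 ZPS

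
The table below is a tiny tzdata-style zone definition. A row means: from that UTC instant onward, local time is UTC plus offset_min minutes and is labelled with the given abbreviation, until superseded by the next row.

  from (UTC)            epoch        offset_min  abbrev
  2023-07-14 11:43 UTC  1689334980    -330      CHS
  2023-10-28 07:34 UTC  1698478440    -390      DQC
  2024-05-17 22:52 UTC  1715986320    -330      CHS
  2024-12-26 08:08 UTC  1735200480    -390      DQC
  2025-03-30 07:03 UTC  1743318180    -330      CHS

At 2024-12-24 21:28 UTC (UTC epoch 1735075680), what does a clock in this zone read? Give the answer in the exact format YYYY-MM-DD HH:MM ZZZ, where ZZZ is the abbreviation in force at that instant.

Query: 2024-12-24 21:28 UTC
Rule 3/5 (CHS, -05:30): 2024-05-17 22:52 UTC ≤ query < 2024-12-26 08:08 UTC
21·60 + 28 - 330 = 958 min
958 = 0·1440 + 958; 958 = 15·60 + 58 → 15:58, same day
→ 2024-12-24 15:58 CHS

2024-12-24 15:58 CHS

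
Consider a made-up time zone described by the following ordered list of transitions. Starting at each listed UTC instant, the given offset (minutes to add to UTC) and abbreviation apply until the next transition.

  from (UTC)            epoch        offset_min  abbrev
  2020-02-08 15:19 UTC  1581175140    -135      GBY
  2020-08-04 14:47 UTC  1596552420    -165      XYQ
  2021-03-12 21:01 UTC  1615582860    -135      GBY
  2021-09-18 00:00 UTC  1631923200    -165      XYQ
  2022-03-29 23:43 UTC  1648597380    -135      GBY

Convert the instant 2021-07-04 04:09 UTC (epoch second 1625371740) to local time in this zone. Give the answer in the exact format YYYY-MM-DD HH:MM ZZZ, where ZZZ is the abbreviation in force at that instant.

Query: 2021-07-04 04:09 UTC
Rule 3/5 (GBY, -02:15): 2021-03-12 21:01 UTC ≤ query < 2021-09-18 00:00 UTC
4·60 + 9 - 135 = 114 min
114 = 0·1440 + 114; 114 = 1·60 + 54 → 01:54, same day
→ 2021-07-04 01:54 GBY

2021-07-04 01:54 GBY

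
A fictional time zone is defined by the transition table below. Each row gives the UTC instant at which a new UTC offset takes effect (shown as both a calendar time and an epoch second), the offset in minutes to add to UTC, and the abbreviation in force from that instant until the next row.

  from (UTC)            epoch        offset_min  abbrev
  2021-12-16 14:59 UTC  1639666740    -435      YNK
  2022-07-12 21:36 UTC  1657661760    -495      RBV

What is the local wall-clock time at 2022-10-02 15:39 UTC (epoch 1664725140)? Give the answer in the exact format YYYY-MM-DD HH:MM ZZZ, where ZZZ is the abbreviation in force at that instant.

Query: 2022-10-02 15:39 UTC
Rule 2/2 (RBV, -08:15): 2022-07-12 21:36 UTC ≤ query < +∞
15·60 + 39 - 495 = 444 min
444 = 0·1440 + 444; 444 = 7·60 + 24 → 07:24, same day
→ 2022-10-02 07:24 RBV

2022-10-02 07:24 RBV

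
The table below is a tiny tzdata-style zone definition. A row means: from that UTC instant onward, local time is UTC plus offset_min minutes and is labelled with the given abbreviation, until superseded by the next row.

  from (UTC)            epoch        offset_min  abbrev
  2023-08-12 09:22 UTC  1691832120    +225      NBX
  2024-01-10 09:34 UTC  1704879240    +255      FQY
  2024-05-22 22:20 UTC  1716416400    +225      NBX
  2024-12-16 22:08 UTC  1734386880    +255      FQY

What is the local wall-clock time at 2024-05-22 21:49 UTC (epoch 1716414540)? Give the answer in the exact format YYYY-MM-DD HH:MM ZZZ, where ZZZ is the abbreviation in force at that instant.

2024-05-23 02:04 FQY

Query: 2024-05-22 21:49 UTC
Rule 2/4 (FQY, +04:15): 2024-01-10 09:34 UTC ≤ query < 2024-05-22 22:20 UTC
21·60 + 49 + 255 = 1564 min
1564 = 1·1440 + 124; 124 = 2·60 + 4 → 02:04, 2024-05-22 + 1 day = 2024-05-23
→ 2024-05-23 02:04 FQY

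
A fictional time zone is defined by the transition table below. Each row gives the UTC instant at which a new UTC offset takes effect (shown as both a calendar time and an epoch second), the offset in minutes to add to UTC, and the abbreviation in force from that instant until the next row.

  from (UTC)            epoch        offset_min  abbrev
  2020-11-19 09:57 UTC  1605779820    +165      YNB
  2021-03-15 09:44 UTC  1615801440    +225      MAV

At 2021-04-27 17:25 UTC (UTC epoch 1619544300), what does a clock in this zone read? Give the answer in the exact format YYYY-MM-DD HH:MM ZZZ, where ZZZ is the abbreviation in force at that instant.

Query: 2021-04-27 17:25 UTC
Rule 2/2 (MAV, +03:45): 2021-03-15 09:44 UTC ≤ query < +∞
17·60 + 25 + 225 = 1270 min
1270 = 0·1440 + 1270; 1270 = 21·60 + 10 → 21:10, same day
→ 2021-04-27 21:10 MAV

2021-04-27 21:10 MAV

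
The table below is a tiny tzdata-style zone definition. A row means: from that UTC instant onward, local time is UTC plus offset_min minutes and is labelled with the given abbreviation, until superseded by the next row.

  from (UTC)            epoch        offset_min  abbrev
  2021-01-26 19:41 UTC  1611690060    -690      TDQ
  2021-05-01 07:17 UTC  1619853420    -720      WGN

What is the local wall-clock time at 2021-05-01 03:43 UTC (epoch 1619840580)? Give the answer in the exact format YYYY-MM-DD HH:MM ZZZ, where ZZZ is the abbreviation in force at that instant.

Query: 2021-05-01 03:43 UTC
Rule 1/2 (TDQ, -11:30): 2021-01-26 19:41 UTC ≤ query < 2021-05-01 07:17 UTC
3·60 + 43 - 690 = -467 min
-467 = -1·1440 + 973; 973 = 16·60 + 13 → 16:13, 2021-05-01 - 1 day = 2021-04-30
→ 2021-04-30 16:13 TDQ

2021-04-30 16:13 TDQ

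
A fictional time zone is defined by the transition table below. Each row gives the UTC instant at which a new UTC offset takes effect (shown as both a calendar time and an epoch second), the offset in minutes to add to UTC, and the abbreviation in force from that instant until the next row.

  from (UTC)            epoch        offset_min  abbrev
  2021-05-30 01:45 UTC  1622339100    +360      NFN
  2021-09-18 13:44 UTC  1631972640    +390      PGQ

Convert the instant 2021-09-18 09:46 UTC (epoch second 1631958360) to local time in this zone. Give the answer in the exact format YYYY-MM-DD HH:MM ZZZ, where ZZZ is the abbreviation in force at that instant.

Query: 2021-09-18 09:46 UTC
Rule 1/2 (NFN, +06:00): 2021-05-30 01:45 UTC ≤ query < 2021-09-18 13:44 UTC
9·60 + 46 + 360 = 946 min
946 = 0·1440 + 946; 946 = 15·60 + 46 → 15:46, same day
→ 2021-09-18 15:46 NFN

2021-09-18 15:46 NFN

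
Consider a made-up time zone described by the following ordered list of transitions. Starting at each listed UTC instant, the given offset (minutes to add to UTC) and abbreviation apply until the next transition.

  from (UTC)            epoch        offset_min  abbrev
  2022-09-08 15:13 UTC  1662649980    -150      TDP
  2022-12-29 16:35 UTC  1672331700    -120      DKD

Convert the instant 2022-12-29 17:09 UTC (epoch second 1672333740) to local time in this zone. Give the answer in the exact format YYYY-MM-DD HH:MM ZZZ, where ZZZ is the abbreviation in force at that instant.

2022-12-29 15:09 DKD

Query: 2022-12-29 17:09 UTC
Rule 2/2 (DKD, -02:00): 2022-12-29 16:35 UTC ≤ query < +∞
17·60 + 9 - 120 = 909 min
909 = 0·1440 + 909; 909 = 15·60 + 9 → 15:09, same day
→ 2022-12-29 15:09 DKD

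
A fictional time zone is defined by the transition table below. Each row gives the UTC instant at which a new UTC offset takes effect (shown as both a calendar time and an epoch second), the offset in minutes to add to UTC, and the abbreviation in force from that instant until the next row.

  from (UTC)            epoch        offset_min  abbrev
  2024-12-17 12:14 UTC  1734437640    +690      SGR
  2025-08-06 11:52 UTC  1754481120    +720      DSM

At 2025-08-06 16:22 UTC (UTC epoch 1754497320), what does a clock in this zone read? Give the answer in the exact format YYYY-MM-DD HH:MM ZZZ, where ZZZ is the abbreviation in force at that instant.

2025-08-07 04:22 DSM

Query: 2025-08-06 16:22 UTC
Rule 2/2 (DSM, +12:00): 2025-08-06 11:52 UTC ≤ query < +∞
16·60 + 22 + 720 = 1702 min
1702 = 1·1440 + 262; 262 = 4·60 + 22 → 04:22, 2025-08-06 + 1 day = 2025-08-07
→ 2025-08-07 04:22 DSM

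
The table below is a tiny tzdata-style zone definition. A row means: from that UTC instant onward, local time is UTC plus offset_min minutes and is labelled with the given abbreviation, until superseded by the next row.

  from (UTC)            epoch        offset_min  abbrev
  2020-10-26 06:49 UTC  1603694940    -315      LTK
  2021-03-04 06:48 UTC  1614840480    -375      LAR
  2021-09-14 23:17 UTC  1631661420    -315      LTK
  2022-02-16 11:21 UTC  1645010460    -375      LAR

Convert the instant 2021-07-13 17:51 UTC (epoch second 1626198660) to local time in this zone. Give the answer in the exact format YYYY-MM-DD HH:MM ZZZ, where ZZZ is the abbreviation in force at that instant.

Query: 2021-07-13 17:51 UTC
Rule 2/4 (LAR, -06:15): 2021-03-04 06:48 UTC ≤ query < 2021-09-14 23:17 UTC
17·60 + 51 - 375 = 696 min
696 = 0·1440 + 696; 696 = 11·60 + 36 → 11:36, same day
→ 2021-07-13 11:36 LAR

2021-07-13 11:36 LAR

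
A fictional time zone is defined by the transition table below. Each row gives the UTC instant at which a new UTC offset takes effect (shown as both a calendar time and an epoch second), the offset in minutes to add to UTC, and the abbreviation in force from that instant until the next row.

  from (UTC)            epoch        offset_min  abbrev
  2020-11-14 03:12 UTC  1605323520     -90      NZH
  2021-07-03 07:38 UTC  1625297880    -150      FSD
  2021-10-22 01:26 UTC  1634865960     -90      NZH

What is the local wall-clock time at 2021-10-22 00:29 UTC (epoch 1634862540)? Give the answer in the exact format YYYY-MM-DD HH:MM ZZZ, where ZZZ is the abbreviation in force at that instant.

Query: 2021-10-22 00:29 UTC
Rule 2/3 (FSD, -02:30): 2021-07-03 07:38 UTC ≤ query < 2021-10-22 01:26 UTC
0·60 + 29 - 150 = -121 min
-121 = -1·1440 + 1319; 1319 = 21·60 + 59 → 21:59, 2021-10-22 - 1 day = 2021-10-21
→ 2021-10-21 21:59 FSD

2021-10-21 21:59 FSD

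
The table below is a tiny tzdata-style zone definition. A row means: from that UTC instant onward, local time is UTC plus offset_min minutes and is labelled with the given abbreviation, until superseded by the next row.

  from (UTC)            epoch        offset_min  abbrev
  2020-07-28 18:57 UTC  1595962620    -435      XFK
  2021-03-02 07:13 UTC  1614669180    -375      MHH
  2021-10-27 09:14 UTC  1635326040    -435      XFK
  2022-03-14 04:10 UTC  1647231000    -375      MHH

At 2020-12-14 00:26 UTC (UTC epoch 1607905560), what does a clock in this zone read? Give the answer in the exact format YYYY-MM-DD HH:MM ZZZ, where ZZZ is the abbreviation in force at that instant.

2020-12-13 17:11 XFK

Query: 2020-12-14 00:26 UTC
Rule 1/4 (XFK, -07:15): 2020-07-28 18:57 UTC ≤ query < 2021-03-02 07:13 UTC
0·60 + 26 - 435 = -409 min
-409 = -1·1440 + 1031; 1031 = 17·60 + 11 → 17:11, 2020-12-14 - 1 day = 2020-12-13
→ 2020-12-13 17:11 XFK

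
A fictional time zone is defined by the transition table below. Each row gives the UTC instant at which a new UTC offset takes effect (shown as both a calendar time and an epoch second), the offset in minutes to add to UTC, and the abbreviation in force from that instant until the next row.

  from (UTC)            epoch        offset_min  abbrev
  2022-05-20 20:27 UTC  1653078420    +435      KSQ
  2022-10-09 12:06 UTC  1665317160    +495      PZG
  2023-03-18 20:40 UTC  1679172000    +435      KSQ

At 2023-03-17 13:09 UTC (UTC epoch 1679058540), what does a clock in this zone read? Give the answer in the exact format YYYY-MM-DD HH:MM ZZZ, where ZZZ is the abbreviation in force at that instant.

Query: 2023-03-17 13:09 UTC
Rule 2/3 (PZG, +08:15): 2022-10-09 12:06 UTC ≤ query < 2023-03-18 20:40 UTC
13·60 + 9 + 495 = 1284 min
1284 = 0·1440 + 1284; 1284 = 21·60 + 24 → 21:24, same day
→ 2023-03-17 21:24 PZG

2023-03-17 21:24 PZG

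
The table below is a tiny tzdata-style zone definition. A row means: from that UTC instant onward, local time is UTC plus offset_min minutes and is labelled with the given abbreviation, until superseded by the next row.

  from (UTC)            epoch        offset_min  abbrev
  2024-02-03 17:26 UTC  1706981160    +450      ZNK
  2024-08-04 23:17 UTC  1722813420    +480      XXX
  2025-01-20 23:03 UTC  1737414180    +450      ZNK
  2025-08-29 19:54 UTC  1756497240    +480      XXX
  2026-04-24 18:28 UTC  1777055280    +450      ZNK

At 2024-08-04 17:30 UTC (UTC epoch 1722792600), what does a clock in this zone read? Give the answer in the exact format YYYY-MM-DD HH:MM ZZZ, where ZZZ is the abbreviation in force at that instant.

Query: 2024-08-04 17:30 UTC
Rule 1/5 (ZNK, +07:30): 2024-02-03 17:26 UTC ≤ query < 2024-08-04 23:17 UTC
17·60 + 30 + 450 = 1500 min
1500 = 1·1440 + 60; 60 = 1·60 + 0 → 01:00, 2024-08-04 + 1 day = 2024-08-05
→ 2024-08-05 01:00 ZNK

2024-08-05 01:00 ZNK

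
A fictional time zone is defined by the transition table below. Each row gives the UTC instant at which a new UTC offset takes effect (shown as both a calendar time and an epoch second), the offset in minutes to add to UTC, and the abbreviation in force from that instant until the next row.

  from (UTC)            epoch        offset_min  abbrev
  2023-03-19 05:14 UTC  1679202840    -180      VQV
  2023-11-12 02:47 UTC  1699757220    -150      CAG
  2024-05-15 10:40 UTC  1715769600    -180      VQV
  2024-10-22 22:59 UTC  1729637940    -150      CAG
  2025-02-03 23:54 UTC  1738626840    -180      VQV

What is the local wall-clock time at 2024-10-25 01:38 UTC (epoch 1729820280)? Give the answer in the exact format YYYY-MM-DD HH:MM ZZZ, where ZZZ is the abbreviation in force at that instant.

2024-10-24 23:08 CAG

Query: 2024-10-25 01:38 UTC
Rule 4/5 (CAG, -02:30): 2024-10-22 22:59 UTC ≤ query < 2025-02-03 23:54 UTC
1·60 + 38 - 150 = -52 min
-52 = -1·1440 + 1388; 1388 = 23·60 + 8 → 23:08, 2024-10-25 - 1 day = 2024-10-24
→ 2024-10-24 23:08 CAG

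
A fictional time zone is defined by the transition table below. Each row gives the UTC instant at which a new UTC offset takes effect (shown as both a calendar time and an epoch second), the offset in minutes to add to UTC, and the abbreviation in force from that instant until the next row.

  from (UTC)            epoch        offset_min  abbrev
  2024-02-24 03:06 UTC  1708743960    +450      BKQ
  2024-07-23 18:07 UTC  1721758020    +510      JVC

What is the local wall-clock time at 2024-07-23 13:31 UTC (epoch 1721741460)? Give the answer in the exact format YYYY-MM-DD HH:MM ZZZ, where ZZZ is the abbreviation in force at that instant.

2024-07-23 21:01 BKQ

Query: 2024-07-23 13:31 UTC
Rule 1/2 (BKQ, +07:30): 2024-02-24 03:06 UTC ≤ query < 2024-07-23 18:07 UTC
13·60 + 31 + 450 = 1261 min
1261 = 0·1440 + 1261; 1261 = 21·60 + 1 → 21:01, same day
→ 2024-07-23 21:01 BKQ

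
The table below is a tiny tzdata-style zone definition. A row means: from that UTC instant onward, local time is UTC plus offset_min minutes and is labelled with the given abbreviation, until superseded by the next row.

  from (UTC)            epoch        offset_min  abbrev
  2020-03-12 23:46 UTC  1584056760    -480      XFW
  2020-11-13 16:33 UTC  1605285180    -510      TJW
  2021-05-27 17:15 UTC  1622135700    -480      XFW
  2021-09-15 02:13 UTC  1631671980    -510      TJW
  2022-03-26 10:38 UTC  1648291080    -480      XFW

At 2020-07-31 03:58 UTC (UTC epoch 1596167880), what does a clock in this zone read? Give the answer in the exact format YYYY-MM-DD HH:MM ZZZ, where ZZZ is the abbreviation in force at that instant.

2020-07-30 19:58 XFW

Query: 2020-07-31 03:58 UTC
Rule 1/5 (XFW, -08:00): 2020-03-12 23:46 UTC ≤ query < 2020-11-13 16:33 UTC
3·60 + 58 - 480 = -242 min
-242 = -1·1440 + 1198; 1198 = 19·60 + 58 → 19:58, 2020-07-31 - 1 day = 2020-07-30
→ 2020-07-30 19:58 XFW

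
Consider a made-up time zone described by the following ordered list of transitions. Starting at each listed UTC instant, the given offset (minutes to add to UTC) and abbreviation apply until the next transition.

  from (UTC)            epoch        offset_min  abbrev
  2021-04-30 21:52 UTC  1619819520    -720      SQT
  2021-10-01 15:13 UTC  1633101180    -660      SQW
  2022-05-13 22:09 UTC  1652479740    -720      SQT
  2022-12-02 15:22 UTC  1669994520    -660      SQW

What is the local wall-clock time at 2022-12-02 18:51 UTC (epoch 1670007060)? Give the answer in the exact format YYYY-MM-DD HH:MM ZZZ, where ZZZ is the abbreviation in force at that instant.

2022-12-02 07:51 SQW

Query: 2022-12-02 18:51 UTC
Rule 4/4 (SQW, -11:00): 2022-12-02 15:22 UTC ≤ query < +∞
18·60 + 51 - 660 = 471 min
471 = 0·1440 + 471; 471 = 7·60 + 51 → 07:51, same day
→ 2022-12-02 07:51 SQW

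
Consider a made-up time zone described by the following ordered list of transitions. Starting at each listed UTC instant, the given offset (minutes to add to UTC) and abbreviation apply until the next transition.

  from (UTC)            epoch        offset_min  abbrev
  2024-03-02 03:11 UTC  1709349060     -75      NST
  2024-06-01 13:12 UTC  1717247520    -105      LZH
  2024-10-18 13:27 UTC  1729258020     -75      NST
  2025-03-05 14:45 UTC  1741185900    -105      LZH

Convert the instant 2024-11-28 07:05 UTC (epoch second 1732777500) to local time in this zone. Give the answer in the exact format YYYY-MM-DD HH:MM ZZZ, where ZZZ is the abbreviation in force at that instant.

Query: 2024-11-28 07:05 UTC
Rule 3/4 (NST, -01:15): 2024-10-18 13:27 UTC ≤ query < 2025-03-05 14:45 UTC
7·60 + 5 - 75 = 350 min
350 = 0·1440 + 350; 350 = 5·60 + 50 → 05:50, same day
→ 2024-11-28 05:50 NST

2024-11-28 05:50 NST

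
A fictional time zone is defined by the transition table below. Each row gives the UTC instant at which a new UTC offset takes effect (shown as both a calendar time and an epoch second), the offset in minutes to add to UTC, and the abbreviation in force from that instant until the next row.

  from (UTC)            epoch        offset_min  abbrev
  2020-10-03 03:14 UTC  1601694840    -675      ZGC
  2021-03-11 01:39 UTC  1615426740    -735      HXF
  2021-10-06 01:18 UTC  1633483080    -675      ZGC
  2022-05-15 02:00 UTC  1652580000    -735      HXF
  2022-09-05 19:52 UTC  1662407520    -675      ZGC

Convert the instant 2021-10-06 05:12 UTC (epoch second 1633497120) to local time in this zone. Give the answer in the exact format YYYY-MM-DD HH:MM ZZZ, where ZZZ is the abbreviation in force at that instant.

2021-10-05 17:57 ZGC

Query: 2021-10-06 05:12 UTC
Rule 3/5 (ZGC, -11:15): 2021-10-06 01:18 UTC ≤ query < 2022-05-15 02:00 UTC
5·60 + 12 - 675 = -363 min
-363 = -1·1440 + 1077; 1077 = 17·60 + 57 → 17:57, 2021-10-06 - 1 day = 2021-10-05
→ 2021-10-05 17:57 ZGC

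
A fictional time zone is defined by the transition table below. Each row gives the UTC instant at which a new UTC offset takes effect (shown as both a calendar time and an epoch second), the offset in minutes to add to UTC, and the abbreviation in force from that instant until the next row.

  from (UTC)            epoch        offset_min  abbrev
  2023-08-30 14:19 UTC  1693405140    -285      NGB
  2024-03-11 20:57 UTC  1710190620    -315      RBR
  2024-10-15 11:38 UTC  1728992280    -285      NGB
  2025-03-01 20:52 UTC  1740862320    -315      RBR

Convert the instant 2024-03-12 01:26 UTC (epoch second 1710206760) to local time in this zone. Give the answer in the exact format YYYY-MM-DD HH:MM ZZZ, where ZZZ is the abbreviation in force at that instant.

Query: 2024-03-12 01:26 UTC
Rule 2/4 (RBR, -05:15): 2024-03-11 20:57 UTC ≤ query < 2024-10-15 11:38 UTC
1·60 + 26 - 315 = -229 min
-229 = -1·1440 + 1211; 1211 = 20·60 + 11 → 20:11, 2024-03-12 - 1 day = 2024-03-11
→ 2024-03-11 20:11 RBR

2024-03-11 20:11 RBR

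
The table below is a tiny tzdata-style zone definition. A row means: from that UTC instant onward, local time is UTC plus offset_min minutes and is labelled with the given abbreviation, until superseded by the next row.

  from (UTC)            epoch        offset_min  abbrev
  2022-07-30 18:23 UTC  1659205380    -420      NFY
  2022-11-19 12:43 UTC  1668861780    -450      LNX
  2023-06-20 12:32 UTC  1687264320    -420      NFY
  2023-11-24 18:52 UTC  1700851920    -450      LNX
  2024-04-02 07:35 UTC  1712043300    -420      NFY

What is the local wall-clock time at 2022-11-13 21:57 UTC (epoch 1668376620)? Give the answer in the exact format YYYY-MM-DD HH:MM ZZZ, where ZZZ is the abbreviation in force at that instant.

2022-11-13 14:57 NFY

Query: 2022-11-13 21:57 UTC
Rule 1/5 (NFY, -07:00): 2022-07-30 18:23 UTC ≤ query < 2022-11-19 12:43 UTC
21·60 + 57 - 420 = 897 min
897 = 0·1440 + 897; 897 = 14·60 + 57 → 14:57, same day
→ 2022-11-13 14:57 NFY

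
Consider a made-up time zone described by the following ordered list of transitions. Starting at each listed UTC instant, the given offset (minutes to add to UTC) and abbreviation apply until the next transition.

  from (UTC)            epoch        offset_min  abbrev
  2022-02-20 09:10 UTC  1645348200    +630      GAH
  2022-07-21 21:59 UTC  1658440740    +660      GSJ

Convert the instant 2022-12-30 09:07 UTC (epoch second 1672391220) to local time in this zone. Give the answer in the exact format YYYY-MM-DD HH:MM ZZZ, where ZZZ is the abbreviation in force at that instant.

2022-12-30 20:07 GSJ

Query: 2022-12-30 09:07 UTC
Rule 2/2 (GSJ, +11:00): 2022-07-21 21:59 UTC ≤ query < +∞
9·60 + 7 + 660 = 1207 min
1207 = 0·1440 + 1207; 1207 = 20·60 + 7 → 20:07, same day
→ 2022-12-30 20:07 GSJ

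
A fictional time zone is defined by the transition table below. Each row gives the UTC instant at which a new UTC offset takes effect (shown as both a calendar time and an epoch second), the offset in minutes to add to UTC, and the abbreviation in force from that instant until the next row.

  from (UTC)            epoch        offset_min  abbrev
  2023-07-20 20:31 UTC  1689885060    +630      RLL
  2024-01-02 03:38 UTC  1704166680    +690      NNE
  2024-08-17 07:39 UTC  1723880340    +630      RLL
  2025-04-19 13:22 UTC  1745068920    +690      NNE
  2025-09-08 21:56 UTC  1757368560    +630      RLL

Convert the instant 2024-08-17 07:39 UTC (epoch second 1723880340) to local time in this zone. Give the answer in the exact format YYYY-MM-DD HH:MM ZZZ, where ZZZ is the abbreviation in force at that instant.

Query: 2024-08-17 07:39 UTC
Rule 3/5 (RLL, +10:30): 2024-08-17 07:39 UTC ≤ query < 2025-04-19 13:22 UTC
7·60 + 39 + 630 = 1089 min
1089 = 0·1440 + 1089; 1089 = 18·60 + 9 → 18:09, same day
→ 2024-08-17 18:09 RLL

2024-08-17 18:09 RLL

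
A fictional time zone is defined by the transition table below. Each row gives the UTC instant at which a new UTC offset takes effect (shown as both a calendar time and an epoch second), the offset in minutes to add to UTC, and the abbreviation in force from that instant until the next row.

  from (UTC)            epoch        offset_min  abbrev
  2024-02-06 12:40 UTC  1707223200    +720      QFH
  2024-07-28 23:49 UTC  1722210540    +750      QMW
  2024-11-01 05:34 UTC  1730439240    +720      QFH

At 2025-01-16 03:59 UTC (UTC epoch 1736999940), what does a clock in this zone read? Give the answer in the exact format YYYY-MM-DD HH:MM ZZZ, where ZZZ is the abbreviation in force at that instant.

Query: 2025-01-16 03:59 UTC
Rule 3/3 (QFH, +12:00): 2024-11-01 05:34 UTC ≤ query < +∞
3·60 + 59 + 720 = 959 min
959 = 0·1440 + 959; 959 = 15·60 + 59 → 15:59, same day
→ 2025-01-16 15:59 QFH

2025-01-16 15:59 QFH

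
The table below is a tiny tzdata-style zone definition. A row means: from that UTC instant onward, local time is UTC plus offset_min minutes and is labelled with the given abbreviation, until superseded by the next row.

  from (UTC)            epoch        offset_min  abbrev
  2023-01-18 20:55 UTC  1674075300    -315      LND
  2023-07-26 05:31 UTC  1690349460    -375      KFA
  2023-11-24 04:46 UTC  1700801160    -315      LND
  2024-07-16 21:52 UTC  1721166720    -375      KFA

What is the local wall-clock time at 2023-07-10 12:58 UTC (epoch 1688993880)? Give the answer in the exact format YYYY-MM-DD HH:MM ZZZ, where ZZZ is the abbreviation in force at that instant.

Query: 2023-07-10 12:58 UTC
Rule 1/4 (LND, -05:15): 2023-01-18 20:55 UTC ≤ query < 2023-07-26 05:31 UTC
12·60 + 58 - 315 = 463 min
463 = 0·1440 + 463; 463 = 7·60 + 43 → 07:43, same day
→ 2023-07-10 07:43 LND

2023-07-10 07:43 LND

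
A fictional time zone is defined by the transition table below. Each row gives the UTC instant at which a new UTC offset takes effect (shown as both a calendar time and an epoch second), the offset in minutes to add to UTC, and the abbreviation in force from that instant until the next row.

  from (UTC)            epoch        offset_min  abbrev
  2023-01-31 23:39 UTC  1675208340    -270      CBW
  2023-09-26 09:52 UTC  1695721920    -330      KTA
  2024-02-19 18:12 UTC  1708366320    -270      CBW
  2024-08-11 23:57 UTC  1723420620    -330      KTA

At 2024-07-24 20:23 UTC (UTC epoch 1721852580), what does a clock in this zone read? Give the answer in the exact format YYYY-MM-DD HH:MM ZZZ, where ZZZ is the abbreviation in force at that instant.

Query: 2024-07-24 20:23 UTC
Rule 3/4 (CBW, -04:30): 2024-02-19 18:12 UTC ≤ query < 2024-08-11 23:57 UTC
20·60 + 23 - 270 = 953 min
953 = 0·1440 + 953; 953 = 15·60 + 53 → 15:53, same day
→ 2024-07-24 15:53 CBW

2024-07-24 15:53 CBW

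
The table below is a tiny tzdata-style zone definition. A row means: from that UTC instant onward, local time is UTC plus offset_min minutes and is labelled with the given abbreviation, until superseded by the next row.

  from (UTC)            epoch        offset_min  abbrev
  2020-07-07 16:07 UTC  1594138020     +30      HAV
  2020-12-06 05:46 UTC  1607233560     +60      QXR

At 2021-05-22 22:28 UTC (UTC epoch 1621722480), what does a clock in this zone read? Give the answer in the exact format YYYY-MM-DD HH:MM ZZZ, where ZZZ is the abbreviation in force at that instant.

2021-05-22 23:28 QXR

Query: 2021-05-22 22:28 UTC
Rule 2/2 (QXR, +01:00): 2020-12-06 05:46 UTC ≤ query < +∞
22·60 + 28 + 60 = 1408 min
1408 = 0·1440 + 1408; 1408 = 23·60 + 28 → 23:28, same day
→ 2021-05-22 23:28 QXR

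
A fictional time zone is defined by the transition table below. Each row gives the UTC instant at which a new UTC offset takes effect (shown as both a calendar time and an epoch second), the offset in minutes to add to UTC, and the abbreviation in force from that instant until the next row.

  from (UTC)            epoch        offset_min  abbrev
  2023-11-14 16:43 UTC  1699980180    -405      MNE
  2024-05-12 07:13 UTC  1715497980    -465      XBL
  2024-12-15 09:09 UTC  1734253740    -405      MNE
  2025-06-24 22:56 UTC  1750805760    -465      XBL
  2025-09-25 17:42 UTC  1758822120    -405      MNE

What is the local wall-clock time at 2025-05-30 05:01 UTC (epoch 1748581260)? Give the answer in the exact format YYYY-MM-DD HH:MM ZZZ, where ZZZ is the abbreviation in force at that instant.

Query: 2025-05-30 05:01 UTC
Rule 3/5 (MNE, -06:45): 2024-12-15 09:09 UTC ≤ query < 2025-06-24 22:56 UTC
5·60 + 1 - 405 = -104 min
-104 = -1·1440 + 1336; 1336 = 22·60 + 16 → 22:16, 2025-05-30 - 1 day = 2025-05-29
→ 2025-05-29 22:16 MNE

2025-05-29 22:16 MNE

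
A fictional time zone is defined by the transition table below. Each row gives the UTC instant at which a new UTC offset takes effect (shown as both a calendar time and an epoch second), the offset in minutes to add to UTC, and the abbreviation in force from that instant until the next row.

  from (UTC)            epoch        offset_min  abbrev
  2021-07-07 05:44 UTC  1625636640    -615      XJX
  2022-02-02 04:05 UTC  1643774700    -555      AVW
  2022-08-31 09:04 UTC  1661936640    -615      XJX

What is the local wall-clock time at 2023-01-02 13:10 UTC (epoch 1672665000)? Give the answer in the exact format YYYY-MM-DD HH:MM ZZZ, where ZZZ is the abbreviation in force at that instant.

2023-01-02 02:55 XJX

Query: 2023-01-02 13:10 UTC
Rule 3/3 (XJX, -10:15): 2022-08-31 09:04 UTC ≤ query < +∞
13·60 + 10 - 615 = 175 min
175 = 0·1440 + 175; 175 = 2·60 + 55 → 02:55, same day
→ 2023-01-02 02:55 XJX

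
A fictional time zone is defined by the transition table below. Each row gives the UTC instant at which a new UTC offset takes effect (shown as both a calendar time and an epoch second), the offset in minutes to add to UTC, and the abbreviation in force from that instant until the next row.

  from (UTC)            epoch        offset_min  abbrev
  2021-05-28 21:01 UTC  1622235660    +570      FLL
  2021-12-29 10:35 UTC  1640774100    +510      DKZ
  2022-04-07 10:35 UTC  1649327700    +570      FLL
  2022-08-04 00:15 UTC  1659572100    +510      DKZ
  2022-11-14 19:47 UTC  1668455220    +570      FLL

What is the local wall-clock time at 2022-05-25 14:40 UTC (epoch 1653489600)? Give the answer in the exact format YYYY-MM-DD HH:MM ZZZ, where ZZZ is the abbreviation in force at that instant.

2022-05-26 00:10 FLL

Query: 2022-05-25 14:40 UTC
Rule 3/5 (FLL, +09:30): 2022-04-07 10:35 UTC ≤ query < 2022-08-04 00:15 UTC
14·60 + 40 + 570 = 1450 min
1450 = 1·1440 + 10; 10 = 0·60 + 10 → 00:10, 2022-05-25 + 1 day = 2022-05-26
→ 2022-05-26 00:10 FLL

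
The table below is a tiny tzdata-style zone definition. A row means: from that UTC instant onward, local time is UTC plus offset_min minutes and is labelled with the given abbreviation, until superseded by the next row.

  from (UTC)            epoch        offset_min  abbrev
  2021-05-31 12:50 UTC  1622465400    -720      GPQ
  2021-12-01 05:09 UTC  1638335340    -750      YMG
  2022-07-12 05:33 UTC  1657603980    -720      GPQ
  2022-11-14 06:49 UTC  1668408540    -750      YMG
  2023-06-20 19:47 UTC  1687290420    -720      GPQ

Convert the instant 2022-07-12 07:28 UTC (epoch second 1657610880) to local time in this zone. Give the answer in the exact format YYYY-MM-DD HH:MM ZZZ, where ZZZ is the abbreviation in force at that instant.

Query: 2022-07-12 07:28 UTC
Rule 3/5 (GPQ, -12:00): 2022-07-12 05:33 UTC ≤ query < 2022-11-14 06:49 UTC
7·60 + 28 - 720 = -272 min
-272 = -1·1440 + 1168; 1168 = 19·60 + 28 → 19:28, 2022-07-12 - 1 day = 2022-07-11
→ 2022-07-11 19:28 GPQ

2022-07-11 19:28 GPQ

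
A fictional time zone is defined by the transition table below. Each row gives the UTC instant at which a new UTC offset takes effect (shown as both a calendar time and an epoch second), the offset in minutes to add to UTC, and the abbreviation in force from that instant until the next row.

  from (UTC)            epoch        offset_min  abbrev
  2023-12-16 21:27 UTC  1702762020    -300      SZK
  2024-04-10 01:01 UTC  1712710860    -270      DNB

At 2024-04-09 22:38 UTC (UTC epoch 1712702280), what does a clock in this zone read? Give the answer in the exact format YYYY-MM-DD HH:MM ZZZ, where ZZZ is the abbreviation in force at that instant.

2024-04-09 17:38 SZK

Query: 2024-04-09 22:38 UTC
Rule 1/2 (SZK, -05:00): 2023-12-16 21:27 UTC ≤ query < 2024-04-10 01:01 UTC
22·60 + 38 - 300 = 1058 min
1058 = 0·1440 + 1058; 1058 = 17·60 + 38 → 17:38, same day
→ 2024-04-09 17:38 SZK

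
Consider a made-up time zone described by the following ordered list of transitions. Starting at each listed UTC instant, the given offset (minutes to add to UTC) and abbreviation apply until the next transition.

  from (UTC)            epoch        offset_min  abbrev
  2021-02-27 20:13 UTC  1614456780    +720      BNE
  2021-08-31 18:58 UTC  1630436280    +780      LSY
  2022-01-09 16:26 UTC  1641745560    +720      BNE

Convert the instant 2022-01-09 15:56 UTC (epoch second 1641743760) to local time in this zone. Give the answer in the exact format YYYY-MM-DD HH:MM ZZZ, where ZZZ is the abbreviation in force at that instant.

2022-01-10 04:56 LSY

Query: 2022-01-09 15:56 UTC
Rule 2/3 (LSY, +13:00): 2021-08-31 18:58 UTC ≤ query < 2022-01-09 16:26 UTC
15·60 + 56 + 780 = 1736 min
1736 = 1·1440 + 296; 296 = 4·60 + 56 → 04:56, 2022-01-09 + 1 day = 2022-01-10
→ 2022-01-10 04:56 LSY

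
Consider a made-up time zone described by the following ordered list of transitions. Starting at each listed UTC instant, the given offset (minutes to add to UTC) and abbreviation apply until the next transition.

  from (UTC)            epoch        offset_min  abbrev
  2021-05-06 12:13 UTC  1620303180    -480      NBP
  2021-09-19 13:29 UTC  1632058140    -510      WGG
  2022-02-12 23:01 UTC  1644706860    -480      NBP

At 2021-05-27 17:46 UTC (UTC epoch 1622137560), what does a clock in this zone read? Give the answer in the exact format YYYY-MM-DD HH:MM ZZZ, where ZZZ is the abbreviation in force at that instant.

Query: 2021-05-27 17:46 UTC
Rule 1/3 (NBP, -08:00): 2021-05-06 12:13 UTC ≤ query < 2021-09-19 13:29 UTC
17·60 + 46 - 480 = 586 min
586 = 0·1440 + 586; 586 = 9·60 + 46 → 09:46, same day
→ 2021-05-27 09:46 NBP

2021-05-27 09:46 NBP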